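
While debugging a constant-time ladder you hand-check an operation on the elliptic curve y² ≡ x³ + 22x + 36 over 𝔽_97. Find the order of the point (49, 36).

7

2P: tangent at (49, 36): λ = (3·49² + 22)/(2·36) ≡ 47/72. 72⁻¹ ≡ 31 (mod 97) since 72·31 = 2232 ≡ 1, so λ ≡ 47·31 ≡ 2.
  x = λ² - 49 - 49 = 4 - 98 ≡ 3; y = λ·(49 - 3) - 36 ≡ 56. → (3, 56)
3P: (3, 56) + (49, 36). λ = (36 - 56)/(49 - 3) ≡ 77/46 mod 97. 46⁻¹ ≡ 19 (mod 97), so λ ≡ 8.
  x = λ² - 3 - 49 = 64 - 52 ≡ 12; y = λ·(3 - 12) - 56 ≡ 66. → (12, 66)
4P: (12, 66) + (49, 36). λ = (36 - 66)/(49 - 12) ≡ 67/37 mod 97. 37⁻¹ ≡ 21 (mod 97) since 37·21 = 777 ≡ 1, so λ ≡ 49.
  x = λ² - 12 - 49 = 2401 - 61 ≡ 12; y = λ·(12 - 12) - 66 ≡ 31. → (12, 31)
5P: (12, 31) + (49, 36). λ = (36 - 31)/(49 - 12) ≡ 5/37 mod 97. 37⁻¹ ≡ 21 (mod 97), so λ ≡ 8.
  x = λ² - 12 - 49 = 64 - 61 ≡ 3; y = λ·(12 - 3) - 31 ≡ 41. → (3, 41)
6P: (3, 41) + (49, 36). λ = (36 - 41)/(49 - 3) ≡ 92/46 mod 97. 46⁻¹ ≡ 19 (mod 97), so λ ≡ 2.
  x = λ² - 3 - 49 = 4 - 52 ≡ 49; y = λ·(3 - 49) - 41 ≡ 61. → (49, 61)
7P: (49, 61) + (49, 36): same x and y₁ ≡ -y₂, so the sum is O.
7P = O, so the order is 7.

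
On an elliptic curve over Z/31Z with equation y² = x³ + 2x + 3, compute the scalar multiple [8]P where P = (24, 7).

Repeated addition: build up to 8P.
2P: tangent at (24, 7): λ = (3·24² + 2)/(2·7) ≡ 25/14. 14⁻¹ ≡ 20 (mod 31) since 14·20 = 280 ≡ 1, so λ ≡ 25·20 ≡ 4.
  x = λ² - 24 - 24 = 16 - 48 ≡ 30; y = λ·(24 - 30) - 7 ≡ 0. → (30, 0)
3P: (30, 0) + (24, 7). λ = (7 - 0)/(24 - 30) ≡ 7/25 mod 31. 25⁻¹ ≡ 5 (mod 31) since 25·5 = 125 ≡ 1, so λ ≡ 4.
  x = λ² - 30 - 24 = 16 - 54 ≡ 24; y = λ·(30 - 24) - 0 ≡ 24. → (24, 24)
4P: (24, 24) + (24, 7): same x and y₁ ≡ -y₂, so the sum is the point at infinity.
5P: the point at infinity + (24, 7) = (24, 7) (identity).
6P: tangent at (24, 7): λ = (3·24² + 2)/(2·7) ≡ 25/14. 14⁻¹ ≡ 20 (mod 31) since 14·20 = 280 ≡ 1, so λ ≡ 25·20 ≡ 4.
  x = λ² - 24 - 24 = 16 - 48 ≡ 30; y = λ·(24 - 30) - 7 ≡ 0. → (30, 0)
7P: (30, 0) + (24, 7). λ = (7 - 0)/(24 - 30) ≡ 7/25 mod 31. 25⁻¹ ≡ 5 (mod 31) since 25·5 = 125 ≡ 1, so λ ≡ 4.
  x = λ² - 30 - 24 = 16 - 54 ≡ 24; y = λ·(30 - 24) - 0 ≡ 24. → (24, 24)
8P: (24, 24) + (24, 7): same x and y₁ ≡ -y₂, so the sum is the point at infinity.

O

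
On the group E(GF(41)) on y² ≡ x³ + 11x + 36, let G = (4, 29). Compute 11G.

(10, 30)

Double-and-add on 11 = (1011)₂. Start with G = (4, 29) for the leading 1-bit.
double: tangent at (4, 29): λ = (3·4² + 11)/(2·29) ≡ 18/17. 17⁻¹ ≡ 29 (mod 41), so λ ≡ 18·29 ≡ 30.
  x = λ² - 4 - 4 = 900 - 8 ≡ 31; y = λ·(4 - 31) - 29 ≡ 22. → (31, 22)
double: tangent at (31, 22): λ = (3·31² + 11)/(2·22) ≡ 24/3. 3⁻¹ ≡ 14 (mod 41), so λ ≡ 24·14 ≡ 8.
  x = λ² - 31 - 31 = 64 - 62 ≡ 2; y = λ·(31 - 2) - 22 ≡ 5. → (2, 5)
add G: (2, 5) + (4, 29). λ = (29 - 5)/(4 - 2) ≡ 24/2 mod 41. 2⁻¹ ≡ 21 (mod 41), so λ ≡ 12.
  x = λ² - 2 - 4 = 144 - 6 ≡ 15; y = λ·(2 - 15) - 5 ≡ 3. → (15, 3)
double: tangent at (15, 3): λ = (3·15² + 11)/(2·3) ≡ 30/6. 6⁻¹ ≡ 7 (mod 41) since 6·7 = 42 ≡ 1, so λ ≡ 30·7 ≡ 5.
  x = λ² - 15 - 15 = 25 - 30 ≡ 36; y = λ·(15 - 36) - 3 ≡ 15. → (36, 15)
add G: (36, 15) + (4, 29). λ = (29 - 15)/(4 - 36) ≡ 14/9 mod 41. 9⁻¹ ≡ 32 (mod 41), so λ ≡ 38.
  x = λ² - 36 - 4 = 1444 - 40 ≡ 10; y = λ·(36 - 10) - 15 ≡ 30. → (10, 30)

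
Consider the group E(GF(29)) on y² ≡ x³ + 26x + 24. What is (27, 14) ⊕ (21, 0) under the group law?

(9, 28)

(27, 14) + (21, 0). λ = (0 - 14)/(21 - 27) ≡ 15/23 mod 29. 23⁻¹ ≡ 24 (mod 29), so λ ≡ 12.
  x = λ² - 27 - 21 = 144 - 48 ≡ 9; y = λ·(27 - 9) - 14 ≡ 28. → (9, 28)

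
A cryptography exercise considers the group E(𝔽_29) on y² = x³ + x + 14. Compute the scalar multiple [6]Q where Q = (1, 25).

(18, 8)

Repeated addition: build up to 6Q.
2Q: tangent at (1, 25): λ = (3·1² + 1)/(2·25) ≡ 4/21. 21⁻¹ ≡ 18 (mod 29), so λ ≡ 4·18 ≡ 14.
  x = λ² - 1 - 1 = 196 - 2 ≡ 20; y = λ·(1 - 20) - 25 ≡ 28. → (20, 28)
3Q: (20, 28) + (1, 25). λ = (25 - 28)/(1 - 20) ≡ 26/10 mod 29. 10⁻¹ ≡ 3 (mod 29), so λ ≡ 20.
  x = λ² - 20 - 1 = 400 - 21 ≡ 2; y = λ·(20 - 2) - 28 ≡ 13. → (2, 13)
4Q: (2, 13) + (1, 25). λ = (25 - 13)/(1 - 2) ≡ 12/28 mod 29. 28⁻¹ ≡ 28 (mod 29) since 28·28 = 784 ≡ 1, so λ ≡ 17.
  x = λ² - 2 - 1 = 289 - 3 ≡ 25; y = λ·(2 - 25) - 13 ≡ 2. → (25, 2)
5Q: (25, 2) + (1, 25). λ = (25 - 2)/(1 - 25) ≡ 23/5 mod 29. 5⁻¹ ≡ 6 (mod 29), so λ ≡ 22.
  x = λ² - 25 - 1 = 484 - 26 ≡ 23; y = λ·(25 - 23) - 2 ≡ 13. → (23, 13)
6Q: (23, 13) + (1, 25). λ = (25 - 13)/(1 - 23) ≡ 12/7 mod 29. 7⁻¹ ≡ 25 (mod 29) since 7·25 = 175 ≡ 1, so λ ≡ 10.
  x = λ² - 23 - 1 = 100 - 24 ≡ 18; y = λ·(23 - 18) - 13 ≡ 8. → (18, 8)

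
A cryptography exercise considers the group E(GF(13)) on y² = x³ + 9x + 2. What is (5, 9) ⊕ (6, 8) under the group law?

(5, 9) + (6, 8). λ = (8 - 9)/(6 - 5) ≡ 12/1 mod 13. 1⁻¹ ≡ 1 (mod 13), so λ ≡ 12.
  x = λ² - 5 - 6 = 144 - 11 ≡ 3; y = λ·(5 - 3) - 9 ≡ 2. → (3, 2)

(3, 2)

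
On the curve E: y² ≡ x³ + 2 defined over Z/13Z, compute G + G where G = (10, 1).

(3, 9)

tangent at (10, 1): λ = (3·10² + 0)/(2·1) ≡ 1/2. 2⁻¹ ≡ 7 (mod 13), so λ ≡ 1·7 ≡ 7.
  x = λ² - 10 - 10 = 49 - 20 ≡ 3; y = λ·(10 - 3) - 1 ≡ 9. → (3, 9)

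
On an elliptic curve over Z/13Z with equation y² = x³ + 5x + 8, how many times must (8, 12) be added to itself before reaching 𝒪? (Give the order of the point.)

2P: tangent at (8, 12): λ = (3·8² + 5)/(2·12) ≡ 2/11. 11⁻¹ ≡ 6 (mod 13), so λ ≡ 2·6 ≡ 12.
  x = λ² - 8 - 8 = 144 - 16 ≡ 11; y = λ·(8 - 11) - 12 ≡ 4. → (11, 4)
3P: (11, 4) + (8, 12). λ = (12 - 4)/(8 - 11) ≡ 8/10 mod 13. 10⁻¹ ≡ 4 (mod 13) since 10·4 = 40 ≡ 1, so λ ≡ 6.
  x = λ² - 11 - 8 = 36 - 19 ≡ 4; y = λ·(11 - 4) - 4 ≡ 12. → (4, 12)
4P: (4, 12) + (8, 12). λ = (12 - 12)/(8 - 4) ≡ 0/4 mod 13. 4⁻¹ ≡ 10 (mod 13), so λ ≡ 0.
  x = λ² - 4 - 8 = 0 - 12 ≡ 1; y = λ·(4 - 1) - 12 ≡ 1. → (1, 1)
5P: (1, 1) + (8, 12). λ = (12 - 1)/(8 - 1) ≡ 11/7 mod 13. 7⁻¹ ≡ 2 (mod 13), so λ ≡ 9.
  x = λ² - 1 - 8 = 81 - 9 ≡ 7; y = λ·(1 - 7) - 1 ≡ 10. → (7, 10)
6P: (7, 10) + (8, 12). λ = (12 - 10)/(8 - 7) ≡ 2/1 mod 13. 1⁻¹ ≡ 1 (mod 13) since 1·1 = 1 ≡ 1, so λ ≡ 2.
  x = λ² - 7 - 8 = 4 - 15 ≡ 2; y = λ·(7 - 2) - 10 ≡ 0. → (2, 0)
7P: (2, 0) + (8, 12). λ = (12 - 0)/(8 - 2) ≡ 12/6 mod 13. 6⁻¹ ≡ 11 (mod 13) since 6·11 = 66 ≡ 1, so λ ≡ 2.
  x = λ² - 2 - 8 = 4 - 10 ≡ 7; y = λ·(2 - 7) - 0 ≡ 3. → (7, 3)
8P: (7, 3) + (8, 12). λ = (12 - 3)/(8 - 7) ≡ 9/1 mod 13. 1⁻¹ ≡ 1 (mod 13), so λ ≡ 9.
  x = λ² - 7 - 8 = 81 - 15 ≡ 1; y = λ·(7 - 1) - 3 ≡ 12. → (1, 12)
9P: (1, 12) + (8, 12). λ = (12 - 12)/(8 - 1) ≡ 0/7 mod 13. 7⁻¹ ≡ 2 (mod 13) since 7·2 = 14 ≡ 1, so λ ≡ 0.
  x = λ² - 1 - 8 = 0 - 9 ≡ 4; y = λ·(1 - 4) - 12 ≡ 1. → (4, 1)
10P: (4, 1) + (8, 12). λ = (12 - 1)/(8 - 4) ≡ 11/4 mod 13. 4⁻¹ ≡ 10 (mod 13), so λ ≡ 6.
  x = λ² - 4 - 8 = 36 - 12 ≡ 11; y = λ·(4 - 11) - 1 ≡ 9. → (11, 9)
11P: (11, 9) + (8, 12). λ = (12 - 9)/(8 - 11) ≡ 3/10 mod 13. 10⁻¹ ≡ 4 (mod 13) since 10·4 = 40 ≡ 1, so λ ≡ 12.
  x = λ² - 11 - 8 = 144 - 19 ≡ 8; y = λ·(11 - 8) - 9 ≡ 1. → (8, 1)
12P: (8, 1) + (8, 12): same x and y₁ ≡ -y₂, so the sum is 𝒪.
12P = 𝒪, so the order is 12.

12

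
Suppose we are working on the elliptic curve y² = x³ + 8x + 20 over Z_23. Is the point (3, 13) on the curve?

y² = 13² ≡ 8; x³ + 8x + 20 = 71 ≡ 2 (mod 23). 8 ≠ 2.

no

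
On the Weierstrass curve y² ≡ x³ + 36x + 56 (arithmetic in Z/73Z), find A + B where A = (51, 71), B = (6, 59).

(43, 9)

(51, 71) + (6, 59). λ = (59 - 71)/(6 - 51) ≡ 61/28 mod 73. 28⁻¹ ≡ 60 (mod 73) since 28·60 = 1680 ≡ 1, so λ ≡ 10.
  x = λ² - 51 - 6 = 100 - 57 ≡ 43; y = λ·(51 - 43) - 71 ≡ 9. → (43, 9)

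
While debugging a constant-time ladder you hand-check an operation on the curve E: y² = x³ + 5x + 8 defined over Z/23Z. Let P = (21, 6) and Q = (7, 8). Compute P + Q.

(21, 6) + (7, 8). λ = (8 - 6)/(7 - 21) ≡ 2/9 mod 23. 9⁻¹ ≡ 18 (mod 23) since 9·18 = 162 ≡ 1, so λ ≡ 13.
  x = λ² - 21 - 7 = 169 - 28 ≡ 3; y = λ·(21 - 3) - 6 ≡ 21. → (3, 21)

(3, 21)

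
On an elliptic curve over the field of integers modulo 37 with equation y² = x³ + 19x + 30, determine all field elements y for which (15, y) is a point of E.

8, 29

x³ + 19x + 30 = 3690 ≡ 27 (mod 37).
Square roots of 27 mod 37: 8 and 29 (since 8² = 64 ≡ 27).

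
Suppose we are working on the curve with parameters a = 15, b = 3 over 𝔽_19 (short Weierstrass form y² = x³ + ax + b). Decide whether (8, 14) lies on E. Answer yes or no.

no

y² = 14² ≡ 6; x³ + 15x + 3 = 635 ≡ 8 (mod 19). 6 ≠ 8.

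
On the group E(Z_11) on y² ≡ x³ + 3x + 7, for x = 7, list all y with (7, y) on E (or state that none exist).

none

x³ + 3x + 7 = 371 ≡ 8 (mod 11).
8 is a non-residue mod 11; no y exists.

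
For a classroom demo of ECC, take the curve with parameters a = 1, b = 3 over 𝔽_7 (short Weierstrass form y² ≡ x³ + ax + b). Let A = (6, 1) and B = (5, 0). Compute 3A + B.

(5, 0)

First 3A:
Repeated addition: build up to 3A.
2A: tangent at (6, 1): λ = (3·6² + 1)/(2·1) ≡ 4/2. 2⁻¹ ≡ 4 (mod 7), so λ ≡ 4·4 ≡ 2.
  x = λ² - 6 - 6 = 4 - 12 ≡ 6; y = λ·(6 - 6) - 1 ≡ 6. → (6, 6)
3A: (6, 6) + (6, 1): same x and y₁ ≡ -y₂, so the sum is 𝒪.
3A = 𝒪.
Finally 3A + B:
𝒪 + (5, 0) = (5, 0) (identity).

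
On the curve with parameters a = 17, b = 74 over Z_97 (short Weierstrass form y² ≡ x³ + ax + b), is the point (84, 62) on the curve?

y² = 62² ≡ 61; x³ + 17x + 74 = 594206 ≡ 81 (mod 97). 61 ≠ 81.

no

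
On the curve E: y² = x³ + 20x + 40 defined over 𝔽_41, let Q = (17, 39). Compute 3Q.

(36, 26)

Repeated addition: build up to 3Q.
2Q: tangent at (17, 39): λ = (3·17² + 20)/(2·39) ≡ 26/37. 37⁻¹ ≡ 10 (mod 41), so λ ≡ 26·10 ≡ 14.
  x = λ² - 17 - 17 = 196 - 34 ≡ 39; y = λ·(17 - 39) - 39 ≡ 22. → (39, 22)
3Q: (39, 22) + (17, 39). λ = (39 - 22)/(17 - 39) ≡ 17/19 mod 41. 19⁻¹ ≡ 13 (mod 41), so λ ≡ 16.
  x = λ² - 39 - 17 = 256 - 56 ≡ 36; y = λ·(39 - 36) - 22 ≡ 26. → (36, 26)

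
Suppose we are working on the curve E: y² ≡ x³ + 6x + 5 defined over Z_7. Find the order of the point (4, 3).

2P: tangent at (4, 3): λ = (3·4² + 6)/(2·3) ≡ 5/6. 6⁻¹ ≡ 6 (mod 7), so λ ≡ 5·6 ≡ 2.
  x = λ² - 4 - 4 = 4 - 8 ≡ 3; y = λ·(4 - 3) - 3 ≡ 6. → (3, 6)
3P: (3, 6) + (4, 3). λ = (3 - 6)/(4 - 3) ≡ 4/1 mod 7. 1⁻¹ ≡ 1 (mod 7) since 1·1 = 1 ≡ 1, so λ ≡ 4.
  x = λ² - 3 - 4 = 16 - 7 ≡ 2; y = λ·(3 - 2) - 6 ≡ 5. → (2, 5)
4P: (2, 5) + (4, 3). λ = (3 - 5)/(4 - 2) ≡ 5/2 mod 7. 2⁻¹ ≡ 4 (mod 7) since 2·4 = 8 ≡ 1, so λ ≡ 6.
  x = λ² - 2 - 4 = 36 - 6 ≡ 2; y = λ·(2 - 2) - 5 ≡ 2. → (2, 2)
5P: (2, 2) + (4, 3). λ = (3 - 2)/(4 - 2) ≡ 1/2 mod 7. 2⁻¹ ≡ 4 (mod 7), so λ ≡ 4.
  x = λ² - 2 - 4 = 16 - 6 ≡ 3; y = λ·(2 - 3) - 2 ≡ 1. → (3, 1)
6P: (3, 1) + (4, 3). λ = (3 - 1)/(4 - 3) ≡ 2/1 mod 7. 1⁻¹ ≡ 1 (mod 7) since 1·1 = 1 ≡ 1, so λ ≡ 2.
  x = λ² - 3 - 4 = 4 - 7 ≡ 4; y = λ·(3 - 4) - 1 ≡ 4. → (4, 4)
7P: (4, 4) + (4, 3): same x and y₁ ≡ -y₂, so the sum is 𝒪.
7P = 𝒪, so the order is 7.

7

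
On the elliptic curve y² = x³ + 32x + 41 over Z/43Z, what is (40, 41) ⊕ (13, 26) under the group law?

(28, 23)

(40, 41) + (13, 26). λ = (26 - 41)/(13 - 40) ≡ 28/16 mod 43. 16⁻¹ ≡ 35 (mod 43) since 16·35 = 560 ≡ 1, so λ ≡ 34.
  x = λ² - 40 - 13 = 1156 - 53 ≡ 28; y = λ·(40 - 28) - 41 ≡ 23. → (28, 23)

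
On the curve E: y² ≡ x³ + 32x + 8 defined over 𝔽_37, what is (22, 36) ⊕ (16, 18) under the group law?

(22, 36) + (16, 18). λ = (18 - 36)/(16 - 22) ≡ 19/31 mod 37. 31⁻¹ ≡ 6 (mod 37), so λ ≡ 3.
  x = λ² - 22 - 16 = 9 - 38 ≡ 8; y = λ·(22 - 8) - 36 ≡ 6. → (8, 6)

(8, 6)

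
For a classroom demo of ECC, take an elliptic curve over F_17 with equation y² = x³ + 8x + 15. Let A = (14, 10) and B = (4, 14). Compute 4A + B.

(14, 10)

First 4A:
Repeated addition: build up to 4A.
2A: tangent at (14, 10): λ = (3·14² + 8)/(2·10) ≡ 1/3. 3⁻¹ ≡ 6 (mod 17) since 3·6 = 18 ≡ 1, so λ ≡ 1·6 ≡ 6.
  x = λ² - 14 - 14 = 36 - 28 ≡ 8; y = λ·(14 - 8) - 10 ≡ 9. → (8, 9)
3A: (8, 9) + (14, 10). λ = (10 - 9)/(14 - 8) ≡ 1/6 mod 17. 6⁻¹ ≡ 3 (mod 17), so λ ≡ 3.
  x = λ² - 8 - 14 = 9 - 22 ≡ 4; y = λ·(8 - 4) - 9 ≡ 3. → (4, 3)
4A: (4, 3) + (14, 10). λ = (10 - 3)/(14 - 4) ≡ 7/10 mod 17. 10⁻¹ ≡ 12 (mod 17), so λ ≡ 16.
  x = λ² - 4 - 14 = 256 - 18 ≡ 0; y = λ·(4 - 0) - 3 ≡ 10. → (0, 10)
4A = (0, 10).
Finally 4A + B:
(0, 10) + (4, 14). λ = (14 - 10)/(4 - 0) ≡ 4/4 mod 17. 4⁻¹ ≡ 13 (mod 17) since 4·13 = 52 ≡ 1, so λ ≡ 1.
  x = λ² - 0 - 4 = 1 - 4 ≡ 14; y = λ·(0 - 14) - 10 ≡ 10. → (14, 10)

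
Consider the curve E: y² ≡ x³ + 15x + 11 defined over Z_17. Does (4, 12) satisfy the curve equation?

no

y² = 12² ≡ 8; x³ + 15x + 11 = 135 ≡ 16 (mod 17). 8 ≠ 16.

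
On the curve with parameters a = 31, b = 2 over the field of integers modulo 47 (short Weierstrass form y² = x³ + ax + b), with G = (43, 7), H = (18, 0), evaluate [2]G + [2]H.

First 2G:
Repeated addition: build up to 2G.
2G: tangent at (43, 7): λ = (3·43² + 31)/(2·7) ≡ 32/14. 14⁻¹ ≡ 37 (mod 47) since 14·37 = 518 ≡ 1, so λ ≡ 32·37 ≡ 9.
  x = λ² - 43 - 43 = 81 - 86 ≡ 42; y = λ·(43 - 42) - 7 ≡ 2. → (42, 2)
2G = (42, 2).
Next 2H:
Repeated addition: build up to 2H.
2H: (18, 0) + (18, 0): same x and y₁ ≡ -y₂, so the sum is O.
2H = O.
Finally 2G + 2H:
(42, 2) + O = (42, 2) (identity).

(42, 2)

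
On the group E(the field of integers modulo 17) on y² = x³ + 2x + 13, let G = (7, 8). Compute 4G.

(0, 9)

Double-and-add on 4 = (100)₂. Start with G = (7, 8) for the leading 1-bit.
double: tangent at (7, 8): λ = (3·7² + 2)/(2·8) ≡ 13/16. 16⁻¹ ≡ 16 (mod 17), so λ ≡ 13·16 ≡ 4.
  x = λ² - 7 - 7 = 16 - 14 ≡ 2; y = λ·(7 - 2) - 8 ≡ 12. → (2, 12)
double: tangent at (2, 12): λ = (3·2² + 2)/(2·12) ≡ 14/7. 7⁻¹ ≡ 5 (mod 17), so λ ≡ 14·5 ≡ 2.
  x = λ² - 2 - 2 = 4 - 4 ≡ 0; y = λ·(2 - 0) - 12 ≡ 9. → (0, 9)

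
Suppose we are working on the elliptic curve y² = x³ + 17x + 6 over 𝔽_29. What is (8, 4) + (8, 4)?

tangent at (8, 4): λ = (3·8² + 17)/(2·4) ≡ 6/8. 8⁻¹ ≡ 11 (mod 29) since 8·11 = 88 ≡ 1, so λ ≡ 6·11 ≡ 8.
  x = λ² - 8 - 8 = 64 - 16 ≡ 19; y = λ·(8 - 19) - 4 ≡ 24. → (19, 24)

(19, 24)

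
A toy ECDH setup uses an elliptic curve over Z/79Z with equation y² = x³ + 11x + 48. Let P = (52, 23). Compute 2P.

tangent at (52, 23): λ = (3·52² + 11)/(2·23) ≡ 65/46. 46⁻¹ ≡ 67 (mod 79), so λ ≡ 65·67 ≡ 10.
  x = λ² - 52 - 52 = 100 - 104 ≡ 75; y = λ·(52 - 75) - 23 ≡ 63. → (75, 63)

(75, 63)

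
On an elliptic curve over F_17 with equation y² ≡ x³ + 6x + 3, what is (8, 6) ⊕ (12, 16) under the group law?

(8, 6) + (12, 16). λ = (16 - 6)/(12 - 8) ≡ 10/4 mod 17. 4⁻¹ ≡ 13 (mod 17), so λ ≡ 11.
  x = λ² - 8 - 12 = 121 - 20 ≡ 16; y = λ·(8 - 16) - 6 ≡ 8. → (16, 8)

(16, 8)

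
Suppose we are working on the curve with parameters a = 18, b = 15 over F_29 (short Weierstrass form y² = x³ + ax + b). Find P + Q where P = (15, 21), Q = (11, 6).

(15, 21) + (11, 6). λ = (6 - 21)/(11 - 15) ≡ 14/25 mod 29. 25⁻¹ ≡ 7 (mod 29) since 25·7 = 175 ≡ 1, so λ ≡ 11.
  x = λ² - 15 - 11 = 121 - 26 ≡ 8; y = λ·(15 - 8) - 21 ≡ 27. → (8, 27)

(8, 27)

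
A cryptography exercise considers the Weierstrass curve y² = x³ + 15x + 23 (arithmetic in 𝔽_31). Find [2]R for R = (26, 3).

(18, 24)

tangent at (26, 3): λ = (3·26² + 15)/(2·3) ≡ 28/6. 6⁻¹ ≡ 26 (mod 31), so λ ≡ 28·26 ≡ 15.
  x = λ² - 26 - 26 = 225 - 52 ≡ 18; y = λ·(26 - 18) - 3 ≡ 24. → (18, 24)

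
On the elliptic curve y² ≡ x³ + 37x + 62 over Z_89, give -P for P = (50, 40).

(50, 49)

-(50, 40) = (50, -40 mod 89) = (50, 49).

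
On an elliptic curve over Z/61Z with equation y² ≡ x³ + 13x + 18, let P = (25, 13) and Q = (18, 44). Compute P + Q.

(25, 13) + (18, 44). λ = (44 - 13)/(18 - 25) ≡ 31/54 mod 61. 54⁻¹ ≡ 26 (mod 61), so λ ≡ 13.
  x = λ² - 25 - 18 = 169 - 43 ≡ 4; y = λ·(25 - 4) - 13 ≡ 16. → (4, 16)

(4, 16)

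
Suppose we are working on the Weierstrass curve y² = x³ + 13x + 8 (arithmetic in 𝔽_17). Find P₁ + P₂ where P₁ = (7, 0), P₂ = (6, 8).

(7, 0) + (6, 8). λ = (8 - 0)/(6 - 7) ≡ 8/16 mod 17. 16⁻¹ ≡ 16 (mod 17), so λ ≡ 9.
  x = λ² - 7 - 6 = 81 - 13 ≡ 0; y = λ·(7 - 0) - 0 ≡ 12. → (0, 12)

(0, 12)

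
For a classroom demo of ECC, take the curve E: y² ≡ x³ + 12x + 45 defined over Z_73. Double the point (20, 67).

tangent at (20, 67): λ = (3·20² + 12)/(2·67) ≡ 44/61. 61⁻¹ ≡ 6 (mod 73) since 61·6 = 366 ≡ 1, so λ ≡ 44·6 ≡ 45.
  x = λ² - 20 - 20 = 2025 - 40 ≡ 14; y = λ·(20 - 14) - 67 ≡ 57. → (14, 57)

(14, 57)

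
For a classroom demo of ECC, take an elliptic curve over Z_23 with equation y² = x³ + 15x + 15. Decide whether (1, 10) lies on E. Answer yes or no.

yes

y² = 10² ≡ 8; x³ + 15x + 15 = 31 ≡ 8 (mod 23). 8 = 8.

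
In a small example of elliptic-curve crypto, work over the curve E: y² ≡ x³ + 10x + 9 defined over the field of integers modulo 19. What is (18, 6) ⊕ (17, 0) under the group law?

(1, 1)

(18, 6) + (17, 0). λ = (0 - 6)/(17 - 18) ≡ 13/18 mod 19. 18⁻¹ ≡ 18 (mod 19), so λ ≡ 6.
  x = λ² - 18 - 17 = 36 - 35 ≡ 1; y = λ·(18 - 1) - 6 ≡ 1. → (1, 1)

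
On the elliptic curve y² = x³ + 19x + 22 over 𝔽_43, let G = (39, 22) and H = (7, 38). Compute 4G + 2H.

O

First 4G:
Double-and-add on 4 = (100)₂. Start with G = (39, 22) for the leading 1-bit.
double: tangent at (39, 22): λ = (3·39² + 19)/(2·22) ≡ 24/1. 1⁻¹ ≡ 1 (mod 43), so λ ≡ 24·1 ≡ 24.
  x = λ² - 39 - 39 = 576 - 78 ≡ 25; y = λ·(39 - 25) - 22 ≡ 13. → (25, 13)
double: tangent at (25, 13): λ = (3·25² + 19)/(2·13) ≡ 2/26. 26⁻¹ ≡ 5 (mod 43), so λ ≡ 2·5 ≡ 10.
  x = λ² - 25 - 25 = 100 - 50 ≡ 7; y = λ·(25 - 7) - 13 ≡ 38. → (7, 38)
4G = (7, 38).
Next 2H:
Repeated addition: build up to 2H.
2H: tangent at (7, 38): λ = (3·7² + 19)/(2·38) ≡ 37/33. 33⁻¹ ≡ 30 (mod 43), so λ ≡ 37·30 ≡ 35.
  x = λ² - 7 - 7 = 1225 - 14 ≡ 7; y = λ·(7 - 7) - 38 ≡ 5. → (7, 5)
2H = (7, 5).
Finally 4G + 2H:
(7, 38) + (7, 5): same x and y₁ ≡ -y₂, so the sum is ∞.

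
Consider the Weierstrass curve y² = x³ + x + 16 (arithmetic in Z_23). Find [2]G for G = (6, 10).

tangent at (6, 10): λ = (3·6² + 1)/(2·10) ≡ 17/20. 20⁻¹ ≡ 15 (mod 23), so λ ≡ 17·15 ≡ 2.
  x = λ² - 6 - 6 = 4 - 12 ≡ 15; y = λ·(6 - 15) - 10 ≡ 18. → (15, 18)

(15, 18)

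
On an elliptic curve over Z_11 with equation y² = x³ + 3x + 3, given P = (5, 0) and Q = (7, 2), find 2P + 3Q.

(7, 9)

First 2P:
Repeated addition: build up to 2P.
2P: (5, 0) + (5, 0): same x and y₁ ≡ -y₂, so the sum is O.
2P = O.
Next 3Q:
Repeated addition: build up to 3Q.
2Q: tangent at (7, 2): λ = (3·7² + 3)/(2·2) ≡ 7/4. 4⁻¹ ≡ 3 (mod 11), so λ ≡ 7·3 ≡ 10.
  x = λ² - 7 - 7 = 100 - 14 ≡ 9; y = λ·(7 - 9) - 2 ≡ 0. → (9, 0)
3Q: (9, 0) + (7, 2). λ = (2 - 0)/(7 - 9) ≡ 2/9 mod 11. 9⁻¹ ≡ 5 (mod 11), so λ ≡ 10.
  x = λ² - 9 - 7 = 100 - 16 ≡ 7; y = λ·(9 - 7) - 0 ≡ 9. → (7, 9)
3Q = (7, 9).
Finally 2P + 3Q:
O + (7, 9) = (7, 9) (identity).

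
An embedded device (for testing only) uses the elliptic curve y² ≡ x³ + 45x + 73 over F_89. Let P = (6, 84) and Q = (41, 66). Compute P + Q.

(52, 49)

(6, 84) + (41, 66). λ = (66 - 84)/(41 - 6) ≡ 71/35 mod 89. 35⁻¹ ≡ 28 (mod 89), so λ ≡ 30.
  x = λ² - 6 - 41 = 900 - 47 ≡ 52; y = λ·(6 - 52) - 84 ≡ 49. → (52, 49)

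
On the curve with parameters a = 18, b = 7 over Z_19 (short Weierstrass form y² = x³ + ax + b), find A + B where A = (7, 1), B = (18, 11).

(11, 4)

(7, 1) + (18, 11). λ = (11 - 1)/(18 - 7) ≡ 10/11 mod 19. 11⁻¹ ≡ 7 (mod 19), so λ ≡ 13.
  x = λ² - 7 - 18 = 169 - 25 ≡ 11; y = λ·(7 - 11) - 1 ≡ 4. → (11, 4)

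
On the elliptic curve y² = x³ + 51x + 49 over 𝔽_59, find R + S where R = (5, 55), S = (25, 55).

(5, 55) + (25, 55). λ = (55 - 55)/(25 - 5) ≡ 0/20 mod 59. 20⁻¹ ≡ 3 (mod 59), so λ ≡ 0.
  x = λ² - 5 - 25 = 0 - 30 ≡ 29; y = λ·(5 - 29) - 55 ≡ 4. → (29, 4)

(29, 4)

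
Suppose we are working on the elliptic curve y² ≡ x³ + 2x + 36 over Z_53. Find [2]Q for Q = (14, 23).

(26, 42)

tangent at (14, 23): λ = (3·14² + 2)/(2·23) ≡ 7/46. 46⁻¹ ≡ 15 (mod 53) since 46·15 = 690 ≡ 1, so λ ≡ 7·15 ≡ 52.
  x = λ² - 14 - 14 = 2704 - 28 ≡ 26; y = λ·(14 - 26) - 23 ≡ 42. → (26, 42)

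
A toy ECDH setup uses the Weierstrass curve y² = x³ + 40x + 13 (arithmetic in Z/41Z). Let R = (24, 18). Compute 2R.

tangent at (24, 18): λ = (3·24² + 40)/(2·18) ≡ 5/36. 36⁻¹ ≡ 8 (mod 41), so λ ≡ 5·8 ≡ 40.
  x = λ² - 24 - 24 = 1600 - 48 ≡ 35; y = λ·(24 - 35) - 18 ≡ 34. → (35, 34)

(35, 34)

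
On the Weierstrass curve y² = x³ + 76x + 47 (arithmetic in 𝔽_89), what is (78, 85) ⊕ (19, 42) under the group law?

(79, 44)

(78, 85) + (19, 42). λ = (42 - 85)/(19 - 78) ≡ 46/30 mod 89. 30⁻¹ ≡ 3 (mod 89), so λ ≡ 49.
  x = λ² - 78 - 19 = 2401 - 97 ≡ 79; y = λ·(78 - 79) - 85 ≡ 44. → (79, 44)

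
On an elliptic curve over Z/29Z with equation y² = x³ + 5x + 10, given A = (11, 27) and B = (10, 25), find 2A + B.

(10, 4)

First 2A:
Repeated addition: build up to 2A.
2A: tangent at (11, 27): λ = (3·11² + 5)/(2·27) ≡ 20/25. 25⁻¹ ≡ 7 (mod 29), so λ ≡ 20·7 ≡ 24.
  x = λ² - 11 - 11 = 576 - 22 ≡ 3; y = λ·(11 - 3) - 27 ≡ 20. → (3, 20)
2A = (3, 20).
Finally 2A + B:
(3, 20) + (10, 25). λ = (25 - 20)/(10 - 3) ≡ 5/7 mod 29. 7⁻¹ ≡ 25 (mod 29) since 7·25 = 175 ≡ 1, so λ ≡ 9.
  x = λ² - 3 - 10 = 81 - 13 ≡ 10; y = λ·(3 - 10) - 20 ≡ 4. → (10, 4)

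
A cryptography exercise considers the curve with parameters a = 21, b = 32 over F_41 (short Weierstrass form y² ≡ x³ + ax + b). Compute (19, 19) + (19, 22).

O

The two points share x = 19 and their y-coordinates satisfy 19 + 22 ≡ 0 (mod 41), so they are inverses. Their sum is O.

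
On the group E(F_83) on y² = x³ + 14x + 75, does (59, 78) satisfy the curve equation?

yes

y² = 78² ≡ 25; x³ + 14x + 75 = 206280 ≡ 25 (mod 83). 25 = 25.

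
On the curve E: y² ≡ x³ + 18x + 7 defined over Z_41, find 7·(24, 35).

Write G = (24, 35).
Double-and-add on 7 = (111)₂. Start with G = (24, 35) for the leading 1-bit.
double: tangent at (24, 35): λ = (3·24² + 18)/(2·35) ≡ 24/29. 29⁻¹ ≡ 17 (mod 41) since 29·17 = 493 ≡ 1, so λ ≡ 24·17 ≡ 39.
  x = λ² - 24 - 24 = 1521 - 48 ≡ 38; y = λ·(24 - 38) - 35 ≡ 34. → (38, 34)
add G: (38, 34) + (24, 35). λ = (35 - 34)/(24 - 38) ≡ 1/27 mod 41. 27⁻¹ ≡ 38 (mod 41), so λ ≡ 38.
  x = λ² - 38 - 24 = 1444 - 62 ≡ 29; y = λ·(38 - 29) - 34 ≡ 21. → (29, 21)
double: tangent at (29, 21): λ = (3·29² + 18)/(2·21) ≡ 40/1. 1⁻¹ ≡ 1 (mod 41), so λ ≡ 40·1 ≡ 40.
  x = λ² - 29 - 29 = 1600 - 58 ≡ 25; y = λ·(29 - 25) - 21 ≡ 16. → (25, 16)
add G: (25, 16) + (24, 35). λ = (35 - 16)/(24 - 25) ≡ 19/40 mod 41. 40⁻¹ ≡ 40 (mod 41), so λ ≡ 22.
  x = λ² - 25 - 24 = 484 - 49 ≡ 25; y = λ·(25 - 25) - 16 ≡ 25. → (25, 25)

(25, 25)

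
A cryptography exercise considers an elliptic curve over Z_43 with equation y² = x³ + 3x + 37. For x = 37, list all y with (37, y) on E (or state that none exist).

none

x³ + 3x + 37 = 50801 ≡ 18 (mod 43).
18 is a non-residue mod 43; no y exists.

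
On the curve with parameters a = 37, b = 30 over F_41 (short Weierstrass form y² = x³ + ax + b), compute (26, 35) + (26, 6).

The two points share x = 26 and their y-coordinates satisfy 35 + 6 ≡ 0 (mod 41), so they are inverses. Their sum is the point at infinity.

O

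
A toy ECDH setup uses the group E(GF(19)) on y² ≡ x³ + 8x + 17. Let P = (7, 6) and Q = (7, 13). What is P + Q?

O

The two points share x = 7 and their y-coordinates satisfy 6 + 13 ≡ 0 (mod 19), so they are inverses. Their sum is O.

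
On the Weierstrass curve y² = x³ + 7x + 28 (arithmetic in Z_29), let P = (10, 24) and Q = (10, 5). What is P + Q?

The two points share x = 10 and their y-coordinates satisfy 24 + 5 ≡ 0 (mod 29), so they are inverses. Their sum is O.

O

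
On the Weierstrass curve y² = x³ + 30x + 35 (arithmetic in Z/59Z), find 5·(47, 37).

(39, 7)

Write Q = (47, 37).
Repeated addition: build up to 5Q.
2Q: tangent at (47, 37): λ = (3·47² + 30)/(2·37) ≡ 49/15. 15⁻¹ ≡ 4 (mod 59) since 15·4 = 60 ≡ 1, so λ ≡ 49·4 ≡ 19.
  x = λ² - 47 - 47 = 361 - 94 ≡ 31; y = λ·(47 - 31) - 37 ≡ 31. → (31, 31)
3Q: (31, 31) + (47, 37). λ = (37 - 31)/(47 - 31) ≡ 6/16 mod 59. 16⁻¹ ≡ 48 (mod 59), so λ ≡ 52.
  x = λ² - 31 - 47 = 2704 - 78 ≡ 30; y = λ·(31 - 30) - 31 ≡ 21. → (30, 21)
4Q: (30, 21) + (47, 37). λ = (37 - 21)/(47 - 30) ≡ 16/17 mod 59. 17⁻¹ ≡ 7 (mod 59) since 17·7 = 119 ≡ 1, so λ ≡ 53.
  x = λ² - 30 - 47 = 2809 - 77 ≡ 18; y = λ·(30 - 18) - 21 ≡ 25. → (18, 25)
5Q: (18, 25) + (47, 37). λ = (37 - 25)/(47 - 18) ≡ 12/29 mod 59. 29⁻¹ ≡ 57 (mod 59) since 29·57 = 1653 ≡ 1, so λ ≡ 35.
  x = λ² - 18 - 47 = 1225 - 65 ≡ 39; y = λ·(18 - 39) - 25 ≡ 7. → (39, 7)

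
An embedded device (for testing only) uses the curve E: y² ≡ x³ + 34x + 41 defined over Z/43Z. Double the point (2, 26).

(20, 11)

tangent at (2, 26): λ = (3·2² + 34)/(2·26) ≡ 3/9. 9⁻¹ ≡ 24 (mod 43) since 9·24 = 216 ≡ 1, so λ ≡ 3·24 ≡ 29.
  x = λ² - 2 - 2 = 841 - 4 ≡ 20; y = λ·(2 - 20) - 26 ≡ 11. → (20, 11)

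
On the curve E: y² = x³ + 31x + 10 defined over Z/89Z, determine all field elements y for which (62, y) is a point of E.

7, 82

x³ + 31x + 10 = 240260 ≡ 49 (mod 89).
Square roots of 49 mod 89: 7 and 82 (since 7² = 49 ≡ 49).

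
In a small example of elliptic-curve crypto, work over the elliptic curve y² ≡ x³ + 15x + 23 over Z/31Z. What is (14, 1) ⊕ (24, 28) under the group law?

(14, 1) + (24, 28). λ = (28 - 1)/(24 - 14) ≡ 27/10 mod 31. 10⁻¹ ≡ 28 (mod 31), so λ ≡ 12.
  x = λ² - 14 - 24 = 144 - 38 ≡ 13; y = λ·(14 - 13) - 1 ≡ 11. → (13, 11)

(13, 11)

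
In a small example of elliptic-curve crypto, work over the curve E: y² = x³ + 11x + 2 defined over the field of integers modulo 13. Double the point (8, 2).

tangent at (8, 2): λ = (3·8² + 11)/(2·2) ≡ 8/4. 4⁻¹ ≡ 10 (mod 13), so λ ≡ 8·10 ≡ 2.
  x = λ² - 8 - 8 = 4 - 16 ≡ 1; y = λ·(8 - 1) - 2 ≡ 12. → (1, 12)

(1, 12)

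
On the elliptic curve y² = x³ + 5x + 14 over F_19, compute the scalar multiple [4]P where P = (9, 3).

Double-and-add on 4 = (100)₂. Start with P = (9, 3) for the leading 1-bit.
double: tangent at (9, 3): λ = (3·9² + 5)/(2·3) ≡ 1/6. 6⁻¹ ≡ 16 (mod 19) since 6·16 = 96 ≡ 1, so λ ≡ 1·16 ≡ 16.
  x = λ² - 9 - 9 = 256 - 18 ≡ 10; y = λ·(9 - 10) - 3 ≡ 0. → (10, 0)
double: (10, 0) + (10, 0): same x and y₁ ≡ -y₂, so the sum is ∞.

O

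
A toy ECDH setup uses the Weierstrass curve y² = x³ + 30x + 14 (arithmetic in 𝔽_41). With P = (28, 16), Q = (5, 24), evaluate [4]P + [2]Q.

First 4P:
Repeated addition: build up to 4P.
2P: tangent at (28, 16): λ = (3·28² + 30)/(2·16) ≡ 4/32. 32⁻¹ ≡ 9 (mod 41), so λ ≡ 4·9 ≡ 36.
  x = λ² - 28 - 28 = 1296 - 56 ≡ 10; y = λ·(28 - 10) - 16 ≡ 17. → (10, 17)
3P: (10, 17) + (28, 16). λ = (16 - 17)/(28 - 10) ≡ 40/18 mod 41. 18⁻¹ ≡ 16 (mod 41), so λ ≡ 25.
  x = λ² - 10 - 28 = 625 - 38 ≡ 13; y = λ·(10 - 13) - 17 ≡ 31. → (13, 31)
4P: (13, 31) + (28, 16). λ = (16 - 31)/(28 - 13) ≡ 26/15 mod 41. 15⁻¹ ≡ 11 (mod 41), so λ ≡ 40.
  x = λ² - 13 - 28 = 1600 - 41 ≡ 1; y = λ·(13 - 1) - 31 ≡ 39. → (1, 39)
4P = (1, 39).
Next 2Q:
Repeated addition: build up to 2Q.
2Q: tangent at (5, 24): λ = (3·5² + 30)/(2·24) ≡ 23/7. 7⁻¹ ≡ 6 (mod 41), so λ ≡ 23·6 ≡ 15.
  x = λ² - 5 - 5 = 225 - 10 ≡ 10; y = λ·(5 - 10) - 24 ≡ 24. → (10, 24)
2Q = (10, 24).
Finally 4P + 2Q:
(1, 39) + (10, 24). λ = (24 - 39)/(10 - 1) ≡ 26/9 mod 41. 9⁻¹ ≡ 32 (mod 41), so λ ≡ 12.
  x = λ² - 1 - 10 = 144 - 11 ≡ 10; y = λ·(1 - 10) - 39 ≡ 17. → (10, 17)

(10, 17)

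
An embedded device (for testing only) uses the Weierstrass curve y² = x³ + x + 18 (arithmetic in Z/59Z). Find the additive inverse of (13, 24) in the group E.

(13, 35)

-(13, 24) = (13, -24 mod 59) = (13, 35).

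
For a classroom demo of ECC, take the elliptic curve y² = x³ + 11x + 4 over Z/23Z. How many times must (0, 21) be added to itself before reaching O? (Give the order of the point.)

11

2P: tangent at (0, 21): λ = (3·0² + 11)/(2·21) ≡ 11/19. 19⁻¹ ≡ 17 (mod 23), so λ ≡ 11·17 ≡ 3.
  x = λ² - 0 - 0 = 9 - 0 ≡ 9; y = λ·(0 - 9) - 21 ≡ 21. → (9, 21)
3P: (9, 21) + (0, 21). λ = (21 - 21)/(0 - 9) ≡ 0/14 mod 23. 14⁻¹ ≡ 5 (mod 23), so λ ≡ 0.
  x = λ² - 9 - 0 = 0 - 9 ≡ 14; y = λ·(9 - 14) - 21 ≡ 2. → (14, 2)
4P: (14, 2) + (0, 21). λ = (21 - 2)/(0 - 14) ≡ 19/9 mod 23. 9⁻¹ ≡ 18 (mod 23) since 9·18 = 162 ≡ 1, so λ ≡ 20.
  x = λ² - 14 - 0 = 400 - 14 ≡ 18; y = λ·(14 - 18) - 2 ≡ 10. → (18, 10)
5P: (18, 10) + (0, 21). λ = (21 - 10)/(0 - 18) ≡ 11/5 mod 23. 5⁻¹ ≡ 14 (mod 23), so λ ≡ 16.
  x = λ² - 18 - 0 = 256 - 18 ≡ 8; y = λ·(18 - 8) - 10 ≡ 12. → (8, 12)
6P: (8, 12) + (0, 21). λ = (21 - 12)/(0 - 8) ≡ 9/15 mod 23. 15⁻¹ ≡ 20 (mod 23) since 15·20 = 300 ≡ 1, so λ ≡ 19.
  x = λ² - 8 - 0 = 361 - 8 ≡ 8; y = λ·(8 - 8) - 12 ≡ 11. → (8, 11)
7P: (8, 11) + (0, 21). λ = (21 - 11)/(0 - 8) ≡ 10/15 mod 23. 15⁻¹ ≡ 20 (mod 23), so λ ≡ 16.
  x = λ² - 8 - 0 = 256 - 8 ≡ 18; y = λ·(8 - 18) - 11 ≡ 13. → (18, 13)
8P: (18, 13) + (0, 21). λ = (21 - 13)/(0 - 18) ≡ 8/5 mod 23. 5⁻¹ ≡ 14 (mod 23) since 5·14 = 70 ≡ 1, so λ ≡ 20.
  x = λ² - 18 - 0 = 400 - 18 ≡ 14; y = λ·(18 - 14) - 13 ≡ 21. → (14, 21)
9P: (14, 21) + (0, 21). λ = (21 - 21)/(0 - 14) ≡ 0/9 mod 23. 9⁻¹ ≡ 18 (mod 23), so λ ≡ 0.
  x = λ² - 14 - 0 = 0 - 14 ≡ 9; y = λ·(14 - 9) - 21 ≡ 2. → (9, 2)
10P: (9, 2) + (0, 21). λ = (21 - 2)/(0 - 9) ≡ 19/14 mod 23. 14⁻¹ ≡ 5 (mod 23), so λ ≡ 3.
  x = λ² - 9 - 0 = 9 - 9 ≡ 0; y = λ·(9 - 0) - 2 ≡ 2. → (0, 2)
11P: (0, 2) + (0, 21): same x and y₁ ≡ -y₂, so the sum is O.
11P = O, so the order is 11.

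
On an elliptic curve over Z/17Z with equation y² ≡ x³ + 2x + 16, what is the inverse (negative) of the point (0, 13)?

(0, 4)

-(0, 13) = (0, -13 mod 17) = (0, 4).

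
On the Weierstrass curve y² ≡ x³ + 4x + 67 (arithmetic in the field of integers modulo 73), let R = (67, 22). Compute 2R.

(4, 72)

tangent at (67, 22): λ = (3·67² + 4)/(2·22) ≡ 39/44. 44⁻¹ ≡ 5 (mod 73), so λ ≡ 39·5 ≡ 49.
  x = λ² - 67 - 67 = 2401 - 134 ≡ 4; y = λ·(67 - 4) - 22 ≡ 72. → (4, 72)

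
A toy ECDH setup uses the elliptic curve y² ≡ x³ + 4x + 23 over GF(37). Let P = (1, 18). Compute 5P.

(3, 5)

Repeated addition: build up to 5P.
2P: tangent at (1, 18): λ = (3·1² + 4)/(2·18) ≡ 7/36. 36⁻¹ ≡ 36 (mod 37) since 36·36 = 1296 ≡ 1, so λ ≡ 7·36 ≡ 30.
  x = λ² - 1 - 1 = 900 - 2 ≡ 10; y = λ·(1 - 10) - 18 ≡ 8. → (10, 8)
3P: (10, 8) + (1, 18). λ = (18 - 8)/(1 - 10) ≡ 10/28 mod 37. 28⁻¹ ≡ 4 (mod 37), so λ ≡ 3.
  x = λ² - 10 - 1 = 9 - 11 ≡ 35; y = λ·(10 - 35) - 8 ≡ 28. → (35, 28)
4P: (35, 28) + (1, 18). λ = (18 - 28)/(1 - 35) ≡ 27/3 mod 37. 3⁻¹ ≡ 25 (mod 37) since 3·25 = 75 ≡ 1, so λ ≡ 9.
  x = λ² - 35 - 1 = 81 - 36 ≡ 8; y = λ·(35 - 8) - 28 ≡ 30. → (8, 30)
5P: (8, 30) + (1, 18). λ = (18 - 30)/(1 - 8) ≡ 25/30 mod 37. 30⁻¹ ≡ 21 (mod 37), so λ ≡ 7.
  x = λ² - 8 - 1 = 49 - 9 ≡ 3; y = λ·(8 - 3) - 30 ≡ 5. → (3, 5)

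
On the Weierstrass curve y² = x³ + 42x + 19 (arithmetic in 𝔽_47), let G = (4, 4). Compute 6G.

O

Repeated addition: build up to 6G.
2G: tangent at (4, 4): λ = (3·4² + 42)/(2·4) ≡ 43/8. 8⁻¹ ≡ 6 (mod 47), so λ ≡ 43·6 ≡ 23.
  x = λ² - 4 - 4 = 529 - 8 ≡ 4; y = λ·(4 - 4) - 4 ≡ 43. → (4, 43)
3G: (4, 43) + (4, 4): same x and y₁ ≡ -y₂, so the sum is 𝒪.
4G: 𝒪 + (4, 4) = (4, 4) (identity).
5G: tangent at (4, 4): λ = (3·4² + 42)/(2·4) ≡ 43/8. 8⁻¹ ≡ 6 (mod 47), so λ ≡ 43·6 ≡ 23.
  x = λ² - 4 - 4 = 529 - 8 ≡ 4; y = λ·(4 - 4) - 4 ≡ 43. → (4, 43)
6G: (4, 43) + (4, 4): same x and y₁ ≡ -y₂, so the sum is 𝒪.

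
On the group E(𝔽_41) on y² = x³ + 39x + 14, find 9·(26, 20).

Write G = (26, 20).
Double-and-add on 9 = (1001)₂. Start with G = (26, 20) for the leading 1-bit.
double: tangent at (26, 20): λ = (3·26² + 39)/(2·20) ≡ 17/40. 40⁻¹ ≡ 40 (mod 41), so λ ≡ 17·40 ≡ 24.
  x = λ² - 26 - 26 = 576 - 52 ≡ 32; y = λ·(26 - 32) - 20 ≡ 0. → (32, 0)
double: (32, 0) + (32, 0): same x and y₁ ≡ -y₂, so the sum is 𝒪.
double: 𝒪 + 𝒪 = 𝒪 (identity).
add G: 𝒪 + (26, 20) = (26, 20) (identity).

(26, 20)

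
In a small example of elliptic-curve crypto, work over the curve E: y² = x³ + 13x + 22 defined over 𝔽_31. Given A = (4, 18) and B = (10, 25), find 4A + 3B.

First 4A:
Double-and-add on 4 = (100)₂. Start with A = (4, 18) for the leading 1-bit.
double: tangent at (4, 18): λ = (3·4² + 13)/(2·18) ≡ 30/5. 5⁻¹ ≡ 25 (mod 31) since 5·25 = 125 ≡ 1, so λ ≡ 30·25 ≡ 6.
  x = λ² - 4 - 4 = 36 - 8 ≡ 28; y = λ·(4 - 28) - 18 ≡ 24. → (28, 24)
double: tangent at (28, 24): λ = (3·28² + 13)/(2·24) ≡ 9/17. 17⁻¹ ≡ 11 (mod 31), so λ ≡ 9·11 ≡ 6.
  x = λ² - 28 - 28 = 36 - 56 ≡ 11; y = λ·(28 - 11) - 24 ≡ 16. → (11, 16)
4A = (11, 16).
Next 3B:
Repeated addition: build up to 3B.
2B: tangent at (10, 25): λ = (3·10² + 13)/(2·25) ≡ 3/19. 19⁻¹ ≡ 18 (mod 31) since 19·18 = 342 ≡ 1, so λ ≡ 3·18 ≡ 23.
  x = λ² - 10 - 10 = 529 - 20 ≡ 13; y = λ·(10 - 13) - 25 ≡ 30. → (13, 30)
3B: (13, 30) + (10, 25). λ = (25 - 30)/(10 - 13) ≡ 26/28 mod 31. 28⁻¹ ≡ 10 (mod 31) since 28·10 = 280 ≡ 1, so λ ≡ 12.
  x = λ² - 13 - 10 = 144 - 23 ≡ 28; y = λ·(13 - 28) - 30 ≡ 7. → (28, 7)
3B = (28, 7).
Finally 4A + 3B:
(11, 16) + (28, 7). λ = (7 - 16)/(28 - 11) ≡ 22/17 mod 31. 17⁻¹ ≡ 11 (mod 31) since 17·11 = 187 ≡ 1, so λ ≡ 25.
  x = λ² - 11 - 28 = 625 - 39 ≡ 28; y = λ·(11 - 28) - 16 ≡ 24. → (28, 24)

(28, 24)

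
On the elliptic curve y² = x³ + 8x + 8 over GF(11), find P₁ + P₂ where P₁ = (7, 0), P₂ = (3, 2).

(4, 4)

(7, 0) + (3, 2). λ = (2 - 0)/(3 - 7) ≡ 2/7 mod 11. 7⁻¹ ≡ 8 (mod 11), so λ ≡ 5.
  x = λ² - 7 - 3 = 25 - 10 ≡ 4; y = λ·(7 - 4) - 0 ≡ 4. → (4, 4)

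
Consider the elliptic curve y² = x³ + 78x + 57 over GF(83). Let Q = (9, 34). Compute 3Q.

Repeated addition: build up to 3Q.
2Q: tangent at (9, 34): λ = (3·9² + 78)/(2·34) ≡ 72/68. 68⁻¹ ≡ 11 (mod 83), so λ ≡ 72·11 ≡ 45.
  x = λ² - 9 - 9 = 2025 - 18 ≡ 15; y = λ·(9 - 15) - 34 ≡ 28. → (15, 28)
3Q: (15, 28) + (9, 34). λ = (34 - 28)/(9 - 15) ≡ 6/77 mod 83. 77⁻¹ ≡ 69 (mod 83), so λ ≡ 82.
  x = λ² - 15 - 9 = 6724 - 24 ≡ 60; y = λ·(15 - 60) - 28 ≡ 17. → (60, 17)

(60, 17)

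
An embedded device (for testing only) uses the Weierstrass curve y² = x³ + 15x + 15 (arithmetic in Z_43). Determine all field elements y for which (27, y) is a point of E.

none

x³ + 15x + 15 = 20103 ≡ 22 (mod 43).
22 is a non-residue mod 43; no y exists.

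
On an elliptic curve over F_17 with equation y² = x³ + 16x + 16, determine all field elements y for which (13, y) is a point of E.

none

x³ + 16x + 16 = 2421 ≡ 7 (mod 17).
7 is a non-residue mod 17; no y exists.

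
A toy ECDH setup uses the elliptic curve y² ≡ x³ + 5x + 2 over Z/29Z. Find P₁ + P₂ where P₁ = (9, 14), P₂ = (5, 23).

(11, 5)

(9, 14) + (5, 23). λ = (23 - 14)/(5 - 9) ≡ 9/25 mod 29. 25⁻¹ ≡ 7 (mod 29), so λ ≡ 5.
  x = λ² - 9 - 5 = 25 - 14 ≡ 11; y = λ·(9 - 11) - 14 ≡ 5. → (11, 5)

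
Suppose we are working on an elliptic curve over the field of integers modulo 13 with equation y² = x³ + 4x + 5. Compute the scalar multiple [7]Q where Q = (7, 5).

Double-and-add on 7 = (111)₂. Start with Q = (7, 5) for the leading 1-bit.
double: tangent at (7, 5): λ = (3·7² + 4)/(2·5) ≡ 8/10. 10⁻¹ ≡ 4 (mod 13), so λ ≡ 8·4 ≡ 6.
  x = λ² - 7 - 7 = 36 - 14 ≡ 9; y = λ·(7 - 9) - 5 ≡ 9. → (9, 9)
add Q: (9, 9) + (7, 5). λ = (5 - 9)/(7 - 9) ≡ 9/11 mod 13. 11⁻¹ ≡ 6 (mod 13), so λ ≡ 2.
  x = λ² - 9 - 7 = 4 - 16 ≡ 1; y = λ·(9 - 1) - 9 ≡ 7. → (1, 7)
double: tangent at (1, 7): λ = (3·1² + 4)/(2·7) ≡ 7/1. 1⁻¹ ≡ 1 (mod 13) since 1·1 = 1 ≡ 1, so λ ≡ 7·1 ≡ 7.
  x = λ² - 1 - 1 = 49 - 2 ≡ 8; y = λ·(1 - 8) - 7 ≡ 9. → (8, 9)
add Q: (8, 9) + (7, 5). λ = (5 - 9)/(7 - 8) ≡ 9/12 mod 13. 12⁻¹ ≡ 12 (mod 13) since 12·12 = 144 ≡ 1, so λ ≡ 4.
  x = λ² - 8 - 7 = 16 - 15 ≡ 1; y = λ·(8 - 1) - 9 ≡ 6. → (1, 6)

(1, 6)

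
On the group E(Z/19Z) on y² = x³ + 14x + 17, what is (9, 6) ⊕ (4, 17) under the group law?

(4, 2)

(9, 6) + (4, 17). λ = (17 - 6)/(4 - 9) ≡ 11/14 mod 19. 14⁻¹ ≡ 15 (mod 19) since 14·15 = 210 ≡ 1, so λ ≡ 13.
  x = λ² - 9 - 4 = 169 - 13 ≡ 4; y = λ·(9 - 4) - 6 ≡ 2. → (4, 2)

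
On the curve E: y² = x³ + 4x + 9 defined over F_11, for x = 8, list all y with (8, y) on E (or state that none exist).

x³ + 4x + 9 = 553 ≡ 3 (mod 11).
Square roots of 3 mod 11: 5 and 6 (since 5² = 25 ≡ 3).

5, 6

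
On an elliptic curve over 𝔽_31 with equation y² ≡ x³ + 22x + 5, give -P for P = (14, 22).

-(14, 22) = (14, -22 mod 31) = (14, 9).

(14, 9)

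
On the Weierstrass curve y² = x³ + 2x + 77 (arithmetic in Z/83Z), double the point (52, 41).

tangent at (52, 41): λ = (3·52² + 2)/(2·41) ≡ 63/82. 82⁻¹ ≡ 82 (mod 83) since 82·82 = 6724 ≡ 1, so λ ≡ 63·82 ≡ 20.
  x = λ² - 52 - 52 = 400 - 104 ≡ 47; y = λ·(52 - 47) - 41 ≡ 59. → (47, 59)

(47, 59)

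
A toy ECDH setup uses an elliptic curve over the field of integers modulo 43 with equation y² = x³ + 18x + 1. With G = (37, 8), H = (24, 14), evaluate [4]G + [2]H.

First 4G:
Repeated addition: build up to 4G.
2G: tangent at (37, 8): λ = (3·37² + 18)/(2·8) ≡ 40/16. 16⁻¹ ≡ 35 (mod 43) since 16·35 = 560 ≡ 1, so λ ≡ 40·35 ≡ 24.
  x = λ² - 37 - 37 = 576 - 74 ≡ 29; y = λ·(37 - 29) - 8 ≡ 12. → (29, 12)
3G: (29, 12) + (37, 8). λ = (8 - 12)/(37 - 29) ≡ 39/8 mod 43. 8⁻¹ ≡ 27 (mod 43), so λ ≡ 21.
  x = λ² - 29 - 37 = 441 - 66 ≡ 31; y = λ·(29 - 31) - 12 ≡ 32. → (31, 32)
4G: (31, 32) + (37, 8). λ = (8 - 32)/(37 - 31) ≡ 19/6 mod 43. 6⁻¹ ≡ 36 (mod 43), so λ ≡ 39.
  x = λ² - 31 - 37 = 1521 - 68 ≡ 34; y = λ·(31 - 34) - 32 ≡ 23. → (34, 23)
4G = (34, 23).
Next 2H:
Repeated addition: build up to 2H.
2H: tangent at (24, 14): λ = (3·24² + 18)/(2·14) ≡ 26/28. 28⁻¹ ≡ 20 (mod 43) since 28·20 = 560 ≡ 1, so λ ≡ 26·20 ≡ 4.
  x = λ² - 24 - 24 = 16 - 48 ≡ 11; y = λ·(24 - 11) - 14 ≡ 38. → (11, 38)
2H = (11, 38).
Finally 4G + 2H:
(34, 23) + (11, 38). λ = (38 - 23)/(11 - 34) ≡ 15/20 mod 43. 20⁻¹ ≡ 28 (mod 43), so λ ≡ 33.
  x = λ² - 34 - 11 = 1089 - 45 ≡ 12; y = λ·(34 - 12) - 23 ≡ 15. → (12, 15)

(12, 15)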